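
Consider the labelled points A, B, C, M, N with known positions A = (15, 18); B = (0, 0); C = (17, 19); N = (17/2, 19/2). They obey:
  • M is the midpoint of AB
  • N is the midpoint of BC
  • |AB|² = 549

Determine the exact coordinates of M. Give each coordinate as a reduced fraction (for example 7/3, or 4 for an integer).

1. M_x = 15/2  [2·M = A+B = (15, 18)+(0, 0)]
2. M_y = 9  [2·M = A+B = (15, 18)+(0, 0)]
   so M = (15/2, 9)

M = (15/2, 9)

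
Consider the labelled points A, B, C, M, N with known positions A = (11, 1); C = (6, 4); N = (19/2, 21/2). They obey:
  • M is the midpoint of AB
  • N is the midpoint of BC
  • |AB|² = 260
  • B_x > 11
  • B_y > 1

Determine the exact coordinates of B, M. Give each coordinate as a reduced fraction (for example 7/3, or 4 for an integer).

B = (13, 17)
M = (12, 9)

1. B_x = 13  [B = 2·N−C = 2·(19/2, 21/2)−(6, 4)]
2. B_y = 17  [B = 2·N−C = 2·(19/2, 21/2)−(6, 4)]
   so B = (13, 17)
3. M_x = 12  [2·M = A+B = (11, 1)+(13, 17)]
4. M_y = 9  [2·M = A+B = (11, 1)+(13, 17)]
   so M = (12, 9)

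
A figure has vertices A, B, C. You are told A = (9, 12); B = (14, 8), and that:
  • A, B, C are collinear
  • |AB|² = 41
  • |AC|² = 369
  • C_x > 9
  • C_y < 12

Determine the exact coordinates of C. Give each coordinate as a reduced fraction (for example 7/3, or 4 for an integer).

1. C_x = 24  [[A, B, C are collinear ⇒ 4x+5y-96=0] ∩ [|C−(9, 12)|²=369]]
2. C_y = 0  [[A, B, C are collinear ⇒ 4x+5y-96=0] ∩ [|C−(9, 12)|²=369]]
   so C = (24, 0)

C = (24, 0)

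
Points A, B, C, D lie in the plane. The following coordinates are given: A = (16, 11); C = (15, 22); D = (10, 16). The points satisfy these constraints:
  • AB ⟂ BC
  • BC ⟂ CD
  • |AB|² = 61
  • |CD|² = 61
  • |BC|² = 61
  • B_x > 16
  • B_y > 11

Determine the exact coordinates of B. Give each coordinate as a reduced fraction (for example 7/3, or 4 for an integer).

1. B_x = 21  [[BC ⟂ CD ⇒ 5x+6y-207=0] ∩ [|B−(16, 11)|²=61]]
2. B_y = 17  [[BC ⟂ CD ⇒ 5x+6y-207=0] ∩ [|B−(16, 11)|²=61]]
   so B = (21, 17)

B = (21, 17)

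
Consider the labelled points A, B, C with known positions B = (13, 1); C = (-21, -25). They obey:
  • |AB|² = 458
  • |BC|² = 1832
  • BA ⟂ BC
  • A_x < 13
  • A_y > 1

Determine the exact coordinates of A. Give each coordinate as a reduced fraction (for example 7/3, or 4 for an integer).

A = (0, 18)

1. A_x = 0  [[BA ⟂ BC ⇒ -34x-26y+468=0] ∩ [|A−(13, 1)|²=458]]
2. A_y = 18  [[BA ⟂ BC ⇒ -34x-26y+468=0] ∩ [|A−(13, 1)|²=458]]
   so A = (0, 18)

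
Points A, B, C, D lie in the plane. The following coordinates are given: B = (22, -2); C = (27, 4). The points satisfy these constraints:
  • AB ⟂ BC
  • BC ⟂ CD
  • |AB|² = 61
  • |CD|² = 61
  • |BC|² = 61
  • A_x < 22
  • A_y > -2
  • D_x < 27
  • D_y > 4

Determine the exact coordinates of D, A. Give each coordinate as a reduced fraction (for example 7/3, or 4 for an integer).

1. D_x = 21  [[BC ⟂ CD ⇒ 5x+6y-159=0] ∩ [|D−(27, 4)|²=61]]
2. D_y = 9  [[BC ⟂ CD ⇒ 5x+6y-159=0] ∩ [|D−(27, 4)|²=61]]
   so D = (21, 9)
3. A_x = 16  [[AB ⟂ BC ⇒ -5x-6y+98=0] ∩ [|A−(22, -2)|²=61]]
4. A_y = 3  [[AB ⟂ BC ⇒ -5x-6y+98=0] ∩ [|A−(22, -2)|²=61]]
   so A = (16, 3)

D = (21, 9)
A = (16, 3)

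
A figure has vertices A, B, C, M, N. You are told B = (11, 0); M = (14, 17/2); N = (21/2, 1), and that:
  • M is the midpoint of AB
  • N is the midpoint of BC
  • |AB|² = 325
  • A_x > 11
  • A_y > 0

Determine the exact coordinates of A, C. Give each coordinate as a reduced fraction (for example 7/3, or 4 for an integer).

1. A_x = 17  [A = 2·M−B = 2·(14, 17/2)−(11, 0)]
2. A_y = 17  [A = 2·M−B = 2·(14, 17/2)−(11, 0)]
   so A = (17, 17)
3. C_x = 10  [C = 2·N−B = 2·(21/2, 1)−(11, 0)]
4. C_y = 2  [C = 2·N−B = 2·(21/2, 1)−(11, 0)]
   so C = (10, 2)

A = (17, 17)
C = (10, 2)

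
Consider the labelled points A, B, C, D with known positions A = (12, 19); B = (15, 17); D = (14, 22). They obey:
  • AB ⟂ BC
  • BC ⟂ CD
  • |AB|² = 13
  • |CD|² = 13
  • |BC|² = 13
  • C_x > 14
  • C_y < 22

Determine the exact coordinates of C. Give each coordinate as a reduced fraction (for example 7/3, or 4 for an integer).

C = (17, 20)

1. C_x = 17  [[AB ⟂ BC ⇒ 3x-2y-11=0] ∩ [|C−(14, 22)|²=13]]
2. C_y = 20  [[AB ⟂ BC ⇒ 3x-2y-11=0] ∩ [|C−(14, 22)|²=13]]
   so C = (17, 20)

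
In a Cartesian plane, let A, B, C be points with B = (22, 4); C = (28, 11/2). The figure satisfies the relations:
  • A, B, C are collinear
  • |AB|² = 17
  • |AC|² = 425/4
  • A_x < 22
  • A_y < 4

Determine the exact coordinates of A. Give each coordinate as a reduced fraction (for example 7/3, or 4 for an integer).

1. A_x = 18  [[A, B, C are collinear ⇒ -3/2x+6y+9=0] ∩ [|A−(22, 4)|²=17]]
2. A_y = 3  [[A, B, C are collinear ⇒ -3/2x+6y+9=0] ∩ [|A−(22, 4)|²=17]]
   so A = (18, 3)

A = (18, 3)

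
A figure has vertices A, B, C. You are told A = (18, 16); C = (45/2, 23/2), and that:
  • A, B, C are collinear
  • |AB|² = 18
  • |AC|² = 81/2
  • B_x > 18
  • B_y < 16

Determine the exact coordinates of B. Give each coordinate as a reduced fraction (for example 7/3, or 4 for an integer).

B = (21, 13)

1. B_x = 21  [[A, B, C are collinear ⇒ -9/2x-9/2y+153=0] ∩ [|B−(18, 16)|²=18]]
2. B_y = 13  [[A, B, C are collinear ⇒ -9/2x-9/2y+153=0] ∩ [|B−(18, 16)|²=18]]
   so B = (21, 13)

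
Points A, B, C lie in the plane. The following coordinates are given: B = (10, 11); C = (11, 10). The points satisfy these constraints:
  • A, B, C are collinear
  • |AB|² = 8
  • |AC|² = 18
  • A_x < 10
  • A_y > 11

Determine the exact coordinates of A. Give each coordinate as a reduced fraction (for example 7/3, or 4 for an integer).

A = (8, 13)

1. A_x = 8  [[A, B, C are collinear ⇒ 1x+1y-21=0] ∩ [|A−(10, 11)|²=8]]
2. A_y = 13  [[A, B, C are collinear ⇒ 1x+1y-21=0] ∩ [|A−(10, 11)|²=8]]
   so A = (8, 13)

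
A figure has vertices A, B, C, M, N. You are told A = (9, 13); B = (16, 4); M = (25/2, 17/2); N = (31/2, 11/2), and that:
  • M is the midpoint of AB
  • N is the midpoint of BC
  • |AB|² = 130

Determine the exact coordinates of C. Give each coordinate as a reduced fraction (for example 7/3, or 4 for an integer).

1. C_x = 15  [C = 2·N−B = 2·(31/2, 11/2)−(16, 4)]
2. C_y = 7  [C = 2·N−B = 2·(31/2, 11/2)−(16, 4)]
   so C = (15, 7)

C = (15, 7)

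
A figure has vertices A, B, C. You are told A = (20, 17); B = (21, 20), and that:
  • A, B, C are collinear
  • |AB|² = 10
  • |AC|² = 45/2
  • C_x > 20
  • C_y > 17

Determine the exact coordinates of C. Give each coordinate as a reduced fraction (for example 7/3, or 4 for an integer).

1. C_x = 43/2  [[A, B, C are collinear ⇒ -3x+1y+43=0] ∩ [|C−(20, 17)|²=45/2]]
2. C_y = 43/2  [[A, B, C are collinear ⇒ -3x+1y+43=0] ∩ [|C−(20, 17)|²=45/2]]
   so C = (43/2, 43/2)

C = (43/2, 43/2)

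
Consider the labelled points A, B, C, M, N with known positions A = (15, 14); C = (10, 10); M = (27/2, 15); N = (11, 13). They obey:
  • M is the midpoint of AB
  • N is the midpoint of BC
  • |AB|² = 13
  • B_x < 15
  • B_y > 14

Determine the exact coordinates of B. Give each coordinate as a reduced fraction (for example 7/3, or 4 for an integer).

1. B_x = 12  [B = 2·M−A = 2·(27/2, 15)−(15, 14)]
2. B_y = 16  [B = 2·M−A = 2·(27/2, 15)−(15, 14)]
   so B = (12, 16)

B = (12, 16)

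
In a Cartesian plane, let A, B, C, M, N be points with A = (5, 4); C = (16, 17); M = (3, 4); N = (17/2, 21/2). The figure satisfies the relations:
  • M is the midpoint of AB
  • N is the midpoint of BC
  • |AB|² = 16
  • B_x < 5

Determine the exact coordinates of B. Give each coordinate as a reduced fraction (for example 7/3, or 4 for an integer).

1. B_x = 1  [B = 2·M−A = 2·(3, 4)−(5, 4)]
2. B_y = 4  [B = 2·M−A = 2·(3, 4)−(5, 4)]
   so B = (1, 4)

B = (1, 4)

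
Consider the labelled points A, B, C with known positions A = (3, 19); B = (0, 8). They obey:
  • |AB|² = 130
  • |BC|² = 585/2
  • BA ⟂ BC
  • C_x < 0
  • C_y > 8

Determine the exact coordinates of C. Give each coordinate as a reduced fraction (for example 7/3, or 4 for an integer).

1. C_x = -33/2  [[BA ⟂ BC ⇒ 3x+11y-88=0] ∩ [|C−(0, 8)|²=585/2]]
2. C_y = 25/2  [[BA ⟂ BC ⇒ 3x+11y-88=0] ∩ [|C−(0, 8)|²=585/2]]
   so C = (-33/2, 25/2)

C = (-33/2, 25/2)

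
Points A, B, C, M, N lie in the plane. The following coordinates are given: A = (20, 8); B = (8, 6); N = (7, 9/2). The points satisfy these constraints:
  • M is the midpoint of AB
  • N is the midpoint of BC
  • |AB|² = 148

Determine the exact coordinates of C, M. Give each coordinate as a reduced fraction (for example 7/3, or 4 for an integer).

C = (6, 3)
M = (14, 7)

1. M_x = 14  [2·M = A+B = (20, 8)+(8, 6)]
2. M_y = 7  [2·M = A+B = (20, 8)+(8, 6)]
   so M = (14, 7)
3. C_x = 6  [C = 2·N−B = 2·(7, 9/2)−(8, 6)]
4. C_y = 3  [C = 2·N−B = 2·(7, 9/2)−(8, 6)]
   so C = (6, 3)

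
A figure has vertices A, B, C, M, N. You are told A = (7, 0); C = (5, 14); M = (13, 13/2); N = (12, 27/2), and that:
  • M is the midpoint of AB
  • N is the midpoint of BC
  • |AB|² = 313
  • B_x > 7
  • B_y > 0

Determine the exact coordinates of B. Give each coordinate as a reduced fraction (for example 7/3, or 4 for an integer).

B = (19, 13)

1. B_x = 19  [B = 2·M−A = 2·(13, 13/2)−(7, 0)]
2. B_y = 13  [B = 2·M−A = 2·(13, 13/2)−(7, 0)]
   so B = (19, 13)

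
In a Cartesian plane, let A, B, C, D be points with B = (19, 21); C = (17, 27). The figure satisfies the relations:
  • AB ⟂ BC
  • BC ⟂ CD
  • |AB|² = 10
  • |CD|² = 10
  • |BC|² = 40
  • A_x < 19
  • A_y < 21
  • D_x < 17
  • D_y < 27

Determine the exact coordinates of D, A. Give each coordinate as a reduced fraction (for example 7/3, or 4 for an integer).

1. D_x = 14  [[BC ⟂ CD ⇒ -2x+6y-128=0] ∩ [|D−(17, 27)|²=10]]
2. D_y = 26  [[BC ⟂ CD ⇒ -2x+6y-128=0] ∩ [|D−(17, 27)|²=10]]
   so D = (14, 26)
3. A_x = 16  [[AB ⟂ BC ⇒ 2x-6y+88=0] ∩ [|A−(19, 21)|²=10]]
4. A_y = 20  [[AB ⟂ BC ⇒ 2x-6y+88=0] ∩ [|A−(19, 21)|²=10]]
   so A = (16, 20)

D = (14, 26)
A = (16, 20)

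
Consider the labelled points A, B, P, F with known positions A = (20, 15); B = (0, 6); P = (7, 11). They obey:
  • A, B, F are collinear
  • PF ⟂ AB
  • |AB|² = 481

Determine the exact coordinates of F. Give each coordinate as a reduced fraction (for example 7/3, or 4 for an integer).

F = (100/13, 123/13)

1. F_x = 100/13  [[A, B, F are collinear ⇒ 9x-20y+120=0] ∩ [PF ⟂ AB ⇒ -20x-9y+239=0]]
2. F_y = 123/13  [[A, B, F are collinear ⇒ 9x-20y+120=0] ∩ [PF ⟂ AB ⇒ -20x-9y+239=0]]
   so F = (100/13, 123/13)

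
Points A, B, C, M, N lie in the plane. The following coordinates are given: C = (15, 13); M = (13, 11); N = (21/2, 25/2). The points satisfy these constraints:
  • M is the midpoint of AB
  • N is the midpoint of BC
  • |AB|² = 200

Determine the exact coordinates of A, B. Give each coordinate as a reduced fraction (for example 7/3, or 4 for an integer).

A = (20, 10)
B = (6, 12)

1. B_x = 6  [B = 2·N−C = 2·(21/2, 25/2)−(15, 13)]
2. B_y = 12  [B = 2·N−C = 2·(21/2, 25/2)−(15, 13)]
   so B = (6, 12)
3. A_x = 20  [A = 2·M−B = 2·(13, 11)−(6, 12)]
4. A_y = 10  [A = 2·M−B = 2·(13, 11)−(6, 12)]
   so A = (20, 10)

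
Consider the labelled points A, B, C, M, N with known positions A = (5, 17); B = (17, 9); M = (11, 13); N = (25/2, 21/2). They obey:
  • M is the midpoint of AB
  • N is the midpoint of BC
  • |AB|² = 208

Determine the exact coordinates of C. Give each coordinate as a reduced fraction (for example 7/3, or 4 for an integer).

C = (8, 12)

1. C_x = 8  [C = 2·N−B = 2·(25/2, 21/2)−(17, 9)]
2. C_y = 12  [C = 2·N−B = 2·(25/2, 21/2)−(17, 9)]
   so C = (8, 12)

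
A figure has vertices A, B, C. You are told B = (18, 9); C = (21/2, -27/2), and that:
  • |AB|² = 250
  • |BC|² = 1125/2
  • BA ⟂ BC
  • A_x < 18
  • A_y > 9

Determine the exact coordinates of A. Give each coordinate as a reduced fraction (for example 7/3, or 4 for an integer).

1. A_x = 3  [[BA ⟂ BC ⇒ -15/2x-45/2y+675/2=0] ∩ [|A−(18, 9)|²=250]]
2. A_y = 14  [[BA ⟂ BC ⇒ -15/2x-45/2y+675/2=0] ∩ [|A−(18, 9)|²=250]]
   so A = (3, 14)

A = (3, 14)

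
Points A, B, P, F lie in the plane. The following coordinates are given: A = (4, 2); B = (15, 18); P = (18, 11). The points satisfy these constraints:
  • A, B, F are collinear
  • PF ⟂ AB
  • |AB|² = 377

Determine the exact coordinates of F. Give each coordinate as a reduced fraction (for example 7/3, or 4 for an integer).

F = (4786/377, 5522/377)

1. F_x = 4786/377  [[A, B, F are collinear ⇒ -16x+11y+42=0] ∩ [PF ⟂ AB ⇒ 11x+16y-374=0]]
2. F_y = 5522/377  [[A, B, F are collinear ⇒ -16x+11y+42=0] ∩ [PF ⟂ AB ⇒ 11x+16y-374=0]]
   so F = (4786/377, 5522/377)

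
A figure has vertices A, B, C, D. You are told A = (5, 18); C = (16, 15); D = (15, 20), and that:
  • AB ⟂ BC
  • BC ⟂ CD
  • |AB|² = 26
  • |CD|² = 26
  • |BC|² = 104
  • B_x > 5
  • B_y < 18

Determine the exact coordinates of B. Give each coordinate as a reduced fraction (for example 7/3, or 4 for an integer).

1. B_x = 6  [[BC ⟂ CD ⇒ 1x-5y+59=0] ∩ [|B−(5, 18)|²=26]]
2. B_y = 13  [[BC ⟂ CD ⇒ 1x-5y+59=0] ∩ [|B−(5, 18)|²=26]]
   so B = (6, 13)

B = (6, 13)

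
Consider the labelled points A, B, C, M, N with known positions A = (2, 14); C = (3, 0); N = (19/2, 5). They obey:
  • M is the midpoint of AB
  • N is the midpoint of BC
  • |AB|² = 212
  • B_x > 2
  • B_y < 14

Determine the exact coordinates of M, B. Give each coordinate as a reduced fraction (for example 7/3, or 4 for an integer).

M = (9, 12)
B = (16, 10)

1. B_x = 16  [B = 2·N−C = 2·(19/2, 5)−(3, 0)]
2. B_y = 10  [B = 2·N−C = 2·(19/2, 5)−(3, 0)]
   so B = (16, 10)
3. M_x = 9  [2·M = A+B = (2, 14)+(16, 10)]
4. M_y = 12  [2·M = A+B = (2, 14)+(16, 10)]
   so M = (9, 12)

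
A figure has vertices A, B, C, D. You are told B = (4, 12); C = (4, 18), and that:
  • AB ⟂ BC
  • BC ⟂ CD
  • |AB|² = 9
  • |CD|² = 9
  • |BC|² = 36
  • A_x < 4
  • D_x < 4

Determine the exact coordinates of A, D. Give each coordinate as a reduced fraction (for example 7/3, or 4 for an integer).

1. A_x = 1  [[AB ⟂ BC ⇒ -6y+72=0] ∩ [|A−(4, 12)|²=9]]
2. A_y = 12  [[AB ⟂ BC ⇒ -6y+72=0] ∩ [|A−(4, 12)|²=9]]
   so A = (1, 12)
3. D_x = 1  [[BC ⟂ CD ⇒ 6y-108=0] ∩ [|D−(4, 18)|²=9]]
4. D_y = 18  [[BC ⟂ CD ⇒ 6y-108=0] ∩ [|D−(4, 18)|²=9]]
   so D = (1, 18)

A = (1, 12)
D = (1, 18)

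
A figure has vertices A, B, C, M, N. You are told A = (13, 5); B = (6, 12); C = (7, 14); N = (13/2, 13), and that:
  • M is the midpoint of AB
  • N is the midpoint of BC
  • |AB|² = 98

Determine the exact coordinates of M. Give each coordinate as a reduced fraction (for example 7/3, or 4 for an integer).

M = (19/2, 17/2)

1. M_x = 19/2  [2·M = A+B = (13, 5)+(6, 12)]
2. M_y = 17/2  [2·M = A+B = (13, 5)+(6, 12)]
   so M = (19/2, 17/2)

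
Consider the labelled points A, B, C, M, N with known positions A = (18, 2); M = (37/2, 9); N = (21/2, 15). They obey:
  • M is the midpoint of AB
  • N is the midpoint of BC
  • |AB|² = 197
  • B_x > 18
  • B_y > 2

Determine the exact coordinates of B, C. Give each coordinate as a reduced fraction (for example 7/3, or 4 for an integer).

1. B_x = 19  [B = 2·M−A = 2·(37/2, 9)−(18, 2)]
2. B_y = 16  [B = 2·M−A = 2·(37/2, 9)−(18, 2)]
   so B = (19, 16)
3. C_x = 2  [C = 2·N−B = 2·(21/2, 15)−(19, 16)]
4. C_y = 14  [C = 2·N−B = 2·(21/2, 15)−(19, 16)]
   so C = (2, 14)

B = (19, 16)
C = (2, 14)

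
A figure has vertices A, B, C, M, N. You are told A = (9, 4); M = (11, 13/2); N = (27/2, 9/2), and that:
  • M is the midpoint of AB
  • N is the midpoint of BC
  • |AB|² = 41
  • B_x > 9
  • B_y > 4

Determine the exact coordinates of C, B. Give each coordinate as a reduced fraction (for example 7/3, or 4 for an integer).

C = (14, 0)
B = (13, 9)

1. B_x = 13  [B = 2·M−A = 2·(11, 13/2)−(9, 4)]
2. B_y = 9  [B = 2·M−A = 2·(11, 13/2)−(9, 4)]
   so B = (13, 9)
3. C_x = 14  [C = 2·N−B = 2·(27/2, 9/2)−(13, 9)]
4. C_y = 0  [C = 2·N−B = 2·(27/2, 9/2)−(13, 9)]
   so C = (14, 0)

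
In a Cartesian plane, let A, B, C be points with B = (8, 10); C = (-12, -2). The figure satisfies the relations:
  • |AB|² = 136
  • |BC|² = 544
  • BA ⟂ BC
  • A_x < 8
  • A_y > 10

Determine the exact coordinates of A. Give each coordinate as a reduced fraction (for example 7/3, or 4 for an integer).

1. A_x = 2  [[BA ⟂ BC ⇒ -20x-12y+280=0] ∩ [|A−(8, 10)|²=136]]
2. A_y = 20  [[BA ⟂ BC ⇒ -20x-12y+280=0] ∩ [|A−(8, 10)|²=136]]
   so A = (2, 20)

A = (2, 20)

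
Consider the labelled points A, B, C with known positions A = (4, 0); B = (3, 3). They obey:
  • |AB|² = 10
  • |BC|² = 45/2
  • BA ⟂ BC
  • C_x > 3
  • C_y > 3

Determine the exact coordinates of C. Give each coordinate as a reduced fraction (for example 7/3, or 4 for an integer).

C = (15/2, 9/2)

1. C_x = 15/2  [[BA ⟂ BC ⇒ 1x-3y+6=0] ∩ [|C−(3, 3)|²=45/2]]
2. C_y = 9/2  [[BA ⟂ BC ⇒ 1x-3y+6=0] ∩ [|C−(3, 3)|²=45/2]]
   so C = (15/2, 9/2)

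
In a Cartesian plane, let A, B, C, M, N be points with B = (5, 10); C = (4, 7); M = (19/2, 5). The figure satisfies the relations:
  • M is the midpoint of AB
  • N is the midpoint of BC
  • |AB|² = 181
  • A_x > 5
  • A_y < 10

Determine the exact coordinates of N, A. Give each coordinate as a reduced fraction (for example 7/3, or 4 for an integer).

N = (9/2, 17/2)
A = (14, 0)

1. A_x = 14  [A = 2·M−B = 2·(19/2, 5)−(5, 10)]
2. A_y = 0  [A = 2·M−B = 2·(19/2, 5)−(5, 10)]
   so A = (14, 0)
3. N_x = 9/2  [2·N = B+C = (5, 10)+(4, 7)]
4. N_y = 17/2  [2·N = B+C = (5, 10)+(4, 7)]
   so N = (9/2, 17/2)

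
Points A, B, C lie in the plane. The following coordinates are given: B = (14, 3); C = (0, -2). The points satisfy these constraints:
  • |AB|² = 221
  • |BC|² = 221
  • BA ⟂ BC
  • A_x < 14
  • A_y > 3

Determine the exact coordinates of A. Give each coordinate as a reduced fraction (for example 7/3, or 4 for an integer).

1. A_x = 9  [[BA ⟂ BC ⇒ -14x-5y+211=0] ∩ [|A−(14, 3)|²=221]]
2. A_y = 17  [[BA ⟂ BC ⇒ -14x-5y+211=0] ∩ [|A−(14, 3)|²=221]]
   so A = (9, 17)

A = (9, 17)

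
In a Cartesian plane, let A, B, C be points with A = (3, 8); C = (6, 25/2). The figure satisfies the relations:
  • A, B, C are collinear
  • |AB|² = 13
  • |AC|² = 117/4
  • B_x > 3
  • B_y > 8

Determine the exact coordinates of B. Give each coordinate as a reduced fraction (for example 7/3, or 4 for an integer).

B = (5, 11)

1. B_x = 5  [[A, B, C are collinear ⇒ 9/2x-3y+21/2=0] ∩ [|B−(3, 8)|²=13]]
2. B_y = 11  [[A, B, C are collinear ⇒ 9/2x-3y+21/2=0] ∩ [|B−(3, 8)|²=13]]
   so B = (5, 11)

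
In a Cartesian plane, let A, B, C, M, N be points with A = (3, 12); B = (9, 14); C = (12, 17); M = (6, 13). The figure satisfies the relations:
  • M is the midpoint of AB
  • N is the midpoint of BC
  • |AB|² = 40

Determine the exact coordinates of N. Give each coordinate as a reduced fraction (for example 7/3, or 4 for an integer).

N = (21/2, 31/2)

1. N_x = 21/2  [2·N = B+C = (9, 14)+(12, 17)]
2. N_y = 31/2  [2·N = B+C = (9, 14)+(12, 17)]
   so N = (21/2, 31/2)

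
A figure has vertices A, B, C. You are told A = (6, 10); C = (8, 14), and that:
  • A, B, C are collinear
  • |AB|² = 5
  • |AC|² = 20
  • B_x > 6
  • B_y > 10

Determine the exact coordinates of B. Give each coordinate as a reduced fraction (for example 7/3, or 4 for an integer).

B = (7, 12)

1. B_x = 7  [[A, B, C are collinear ⇒ 4x-2y-4=0] ∩ [|B−(6, 10)|²=5]]
2. B_y = 12  [[A, B, C are collinear ⇒ 4x-2y-4=0] ∩ [|B−(6, 10)|²=5]]
   so B = (7, 12)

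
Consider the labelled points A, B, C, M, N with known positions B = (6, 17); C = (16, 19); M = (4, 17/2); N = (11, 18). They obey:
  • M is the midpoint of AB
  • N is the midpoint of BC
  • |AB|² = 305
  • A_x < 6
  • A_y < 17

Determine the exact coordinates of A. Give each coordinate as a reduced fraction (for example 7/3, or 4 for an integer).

A = (2, 0)

1. A_x = 2  [A = 2·M−B = 2·(4, 17/2)−(6, 17)]
2. A_y = 0  [A = 2·M−B = 2·(4, 17/2)−(6, 17)]
   so A = (2, 0)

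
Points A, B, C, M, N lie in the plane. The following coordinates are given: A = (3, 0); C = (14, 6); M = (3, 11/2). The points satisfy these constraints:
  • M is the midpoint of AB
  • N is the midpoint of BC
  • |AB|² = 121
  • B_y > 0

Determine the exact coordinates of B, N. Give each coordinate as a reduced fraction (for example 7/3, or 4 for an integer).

B = (3, 11)
N = (17/2, 17/2)

1. B_x = 3  [B = 2·M−A = 2·(3, 11/2)−(3, 0)]
2. B_y = 11  [B = 2·M−A = 2·(3, 11/2)−(3, 0)]
   so B = (3, 11)
3. N_x = 17/2  [2·N = B+C = (3, 11)+(14, 6)]
4. N_y = 17/2  [2·N = B+C = (3, 11)+(14, 6)]
   so N = (17/2, 17/2)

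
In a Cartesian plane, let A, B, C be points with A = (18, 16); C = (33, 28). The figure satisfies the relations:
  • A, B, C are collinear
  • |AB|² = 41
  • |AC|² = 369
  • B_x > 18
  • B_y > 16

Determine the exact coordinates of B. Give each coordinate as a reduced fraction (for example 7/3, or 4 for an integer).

1. B_x = 23  [[A, B, C are collinear ⇒ 12x-15y+24=0] ∩ [|B−(18, 16)|²=41]]
2. B_y = 20  [[A, B, C are collinear ⇒ 12x-15y+24=0] ∩ [|B−(18, 16)|²=41]]
   so B = (23, 20)

B = (23, 20)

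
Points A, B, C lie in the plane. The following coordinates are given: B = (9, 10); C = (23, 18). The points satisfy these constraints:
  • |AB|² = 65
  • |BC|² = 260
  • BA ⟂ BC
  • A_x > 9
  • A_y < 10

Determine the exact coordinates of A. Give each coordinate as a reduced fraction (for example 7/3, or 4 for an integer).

A = (13, 3)

1. A_x = 13  [[BA ⟂ BC ⇒ 14x+8y-206=0] ∩ [|A−(9, 10)|²=65]]
2. A_y = 3  [[BA ⟂ BC ⇒ 14x+8y-206=0] ∩ [|A−(9, 10)|²=65]]
   so A = (13, 3)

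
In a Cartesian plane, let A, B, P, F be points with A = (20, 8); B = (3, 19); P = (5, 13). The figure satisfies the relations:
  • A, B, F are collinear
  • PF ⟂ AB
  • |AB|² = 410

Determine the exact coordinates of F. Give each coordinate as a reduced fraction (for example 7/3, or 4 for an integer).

1. F_x = 293/41  [[A, B, F are collinear ⇒ -11x-17y+356=0] ∩ [PF ⟂ AB ⇒ -17x+11y-58=0]]
2. F_y = 669/41  [[A, B, F are collinear ⇒ -11x-17y+356=0] ∩ [PF ⟂ AB ⇒ -17x+11y-58=0]]
   so F = (293/41, 669/41)

F = (293/41, 669/41)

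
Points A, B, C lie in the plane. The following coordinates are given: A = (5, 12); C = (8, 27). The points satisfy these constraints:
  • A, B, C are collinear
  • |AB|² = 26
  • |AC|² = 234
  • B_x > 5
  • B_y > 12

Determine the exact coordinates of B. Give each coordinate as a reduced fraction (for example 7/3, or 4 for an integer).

B = (6, 17)

1. B_x = 6  [[A, B, C are collinear ⇒ 15x-3y-39=0] ∩ [|B−(5, 12)|²=26]]
2. B_y = 17  [[A, B, C are collinear ⇒ 15x-3y-39=0] ∩ [|B−(5, 12)|²=26]]
   so B = (6, 17)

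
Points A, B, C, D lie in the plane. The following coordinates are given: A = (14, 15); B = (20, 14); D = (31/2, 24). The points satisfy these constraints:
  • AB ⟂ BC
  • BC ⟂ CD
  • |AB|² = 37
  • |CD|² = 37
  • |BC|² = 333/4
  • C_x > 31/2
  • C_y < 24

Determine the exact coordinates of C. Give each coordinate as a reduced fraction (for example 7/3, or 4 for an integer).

1. C_x = 43/2  [[AB ⟂ BC ⇒ 6x-1y-106=0] ∩ [|C−(31/2, 24)|²=37]]
2. C_y = 23  [[AB ⟂ BC ⇒ 6x-1y-106=0] ∩ [|C−(31/2, 24)|²=37]]
   so C = (43/2, 23)

C = (43/2, 23)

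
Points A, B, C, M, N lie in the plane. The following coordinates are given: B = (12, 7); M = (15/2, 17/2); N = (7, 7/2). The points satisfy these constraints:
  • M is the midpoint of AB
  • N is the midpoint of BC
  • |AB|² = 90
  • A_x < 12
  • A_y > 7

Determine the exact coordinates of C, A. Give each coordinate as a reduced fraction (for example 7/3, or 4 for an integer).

1. A_x = 3  [A = 2·M−B = 2·(15/2, 17/2)−(12, 7)]
2. A_y = 10  [A = 2·M−B = 2·(15/2, 17/2)−(12, 7)]
   so A = (3, 10)
3. C_x = 2  [C = 2·N−B = 2·(7, 7/2)−(12, 7)]
4. C_y = 0  [C = 2·N−B = 2·(7, 7/2)−(12, 7)]
   so C = (2, 0)

C = (2, 0)
A = (3, 10)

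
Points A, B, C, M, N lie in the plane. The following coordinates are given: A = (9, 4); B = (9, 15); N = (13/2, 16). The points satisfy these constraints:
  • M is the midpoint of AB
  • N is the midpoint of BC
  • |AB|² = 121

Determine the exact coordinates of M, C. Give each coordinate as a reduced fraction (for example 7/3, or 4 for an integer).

1. M_x = 9  [2·M = A+B = (9, 4)+(9, 15)]
2. M_y = 19/2  [2·M = A+B = (9, 4)+(9, 15)]
   so M = (9, 19/2)
3. C_x = 4  [C = 2·N−B = 2·(13/2, 16)−(9, 15)]
4. C_y = 17  [C = 2·N−B = 2·(13/2, 16)−(9, 15)]
   so C = (4, 17)

M = (9, 19/2)
C = (4, 17)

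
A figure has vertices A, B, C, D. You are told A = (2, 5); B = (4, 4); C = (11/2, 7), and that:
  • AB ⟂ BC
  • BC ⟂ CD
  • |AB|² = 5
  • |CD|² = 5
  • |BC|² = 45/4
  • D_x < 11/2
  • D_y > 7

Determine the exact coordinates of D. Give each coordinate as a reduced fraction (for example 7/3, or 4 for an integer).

1. D_x = 7/2  [[BC ⟂ CD ⇒ 3/2x+3y-117/4=0] ∩ [|D−(11/2, 7)|²=5]]
2. D_y = 8  [[BC ⟂ CD ⇒ 3/2x+3y-117/4=0] ∩ [|D−(11/2, 7)|²=5]]
   so D = (7/2, 8)

D = (7/2, 8)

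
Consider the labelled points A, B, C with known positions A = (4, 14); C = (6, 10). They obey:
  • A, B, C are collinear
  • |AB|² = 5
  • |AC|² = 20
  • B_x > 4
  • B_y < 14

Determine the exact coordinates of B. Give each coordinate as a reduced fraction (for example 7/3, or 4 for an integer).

B = (5, 12)

1. B_x = 5  [[A, B, C are collinear ⇒ -4x-2y+44=0] ∩ [|B−(4, 14)|²=5]]
2. B_y = 12  [[A, B, C are collinear ⇒ -4x-2y+44=0] ∩ [|B−(4, 14)|²=5]]
   so B = (5, 12)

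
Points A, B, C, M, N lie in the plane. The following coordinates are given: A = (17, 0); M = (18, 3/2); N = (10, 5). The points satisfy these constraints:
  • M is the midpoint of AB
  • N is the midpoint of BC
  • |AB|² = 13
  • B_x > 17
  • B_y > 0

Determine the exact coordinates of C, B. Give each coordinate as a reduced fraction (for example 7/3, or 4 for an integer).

C = (1, 7)
B = (19, 3)

1. B_x = 19  [B = 2·M−A = 2·(18, 3/2)−(17, 0)]
2. B_y = 3  [B = 2·M−A = 2·(18, 3/2)−(17, 0)]
   so B = (19, 3)
3. C_x = 1  [C = 2·N−B = 2·(10, 5)−(19, 3)]
4. C_y = 7  [C = 2·N−B = 2·(10, 5)−(19, 3)]
   so C = (1, 7)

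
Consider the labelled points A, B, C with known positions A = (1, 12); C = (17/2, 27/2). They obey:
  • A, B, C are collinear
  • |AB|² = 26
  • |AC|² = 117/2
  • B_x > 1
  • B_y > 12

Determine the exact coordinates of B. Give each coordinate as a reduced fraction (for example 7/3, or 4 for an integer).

B = (6, 13)

1. B_x = 6  [[A, B, C are collinear ⇒ 3/2x-15/2y+177/2=0] ∩ [|B−(1, 12)|²=26]]
2. B_y = 13  [[A, B, C are collinear ⇒ 3/2x-15/2y+177/2=0] ∩ [|B−(1, 12)|²=26]]
   so B = (6, 13)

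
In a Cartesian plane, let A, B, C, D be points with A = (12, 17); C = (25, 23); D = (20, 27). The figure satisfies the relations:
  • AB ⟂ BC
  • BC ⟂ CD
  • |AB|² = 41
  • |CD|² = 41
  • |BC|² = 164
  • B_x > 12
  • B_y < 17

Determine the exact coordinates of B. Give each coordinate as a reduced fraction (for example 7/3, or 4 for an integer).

1. B_x = 17  [[BC ⟂ CD ⇒ 5x-4y-33=0] ∩ [|B−(12, 17)|²=41]]
2. B_y = 13  [[BC ⟂ CD ⇒ 5x-4y-33=0] ∩ [|B−(12, 17)|²=41]]
   so B = (17, 13)

B = (17, 13)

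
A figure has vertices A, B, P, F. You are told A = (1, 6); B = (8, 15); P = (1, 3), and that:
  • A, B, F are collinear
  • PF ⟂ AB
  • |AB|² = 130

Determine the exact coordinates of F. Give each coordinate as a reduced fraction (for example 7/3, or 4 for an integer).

F = (-59/130, 537/130)

1. F_x = -59/130  [[A, B, F are collinear ⇒ -9x+7y-33=0] ∩ [PF ⟂ AB ⇒ 7x+9y-34=0]]
2. F_y = 537/130  [[A, B, F are collinear ⇒ -9x+7y-33=0] ∩ [PF ⟂ AB ⇒ 7x+9y-34=0]]
   so F = (-59/130, 537/130)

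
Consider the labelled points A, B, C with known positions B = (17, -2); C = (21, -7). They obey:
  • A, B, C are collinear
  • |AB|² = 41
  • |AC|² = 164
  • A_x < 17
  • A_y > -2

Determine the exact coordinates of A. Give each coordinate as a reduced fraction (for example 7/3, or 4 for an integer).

1. A_x = 13  [[A, B, C are collinear ⇒ 5x+4y-77=0] ∩ [|A−(17, -2)|²=41]]
2. A_y = 3  [[A, B, C are collinear ⇒ 5x+4y-77=0] ∩ [|A−(17, -2)|²=41]]
   so A = (13, 3)

A = (13, 3)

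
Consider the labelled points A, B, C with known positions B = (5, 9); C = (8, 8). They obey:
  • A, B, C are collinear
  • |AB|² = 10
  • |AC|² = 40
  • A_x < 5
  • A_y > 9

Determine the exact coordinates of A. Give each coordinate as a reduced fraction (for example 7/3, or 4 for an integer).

1. A_x = 2  [[A, B, C are collinear ⇒ 1x+3y-32=0] ∩ [|A−(5, 9)|²=10]]
2. A_y = 10  [[A, B, C are collinear ⇒ 1x+3y-32=0] ∩ [|A−(5, 9)|²=10]]
   so A = (2, 10)

A = (2, 10)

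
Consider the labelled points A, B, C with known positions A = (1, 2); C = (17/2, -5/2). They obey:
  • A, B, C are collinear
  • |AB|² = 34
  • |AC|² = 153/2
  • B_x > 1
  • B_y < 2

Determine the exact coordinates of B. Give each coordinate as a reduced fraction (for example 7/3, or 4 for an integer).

B = (6, -1)

1. B_x = 6  [[A, B, C are collinear ⇒ -9/2x-15/2y+39/2=0] ∩ [|B−(1, 2)|²=34]]
2. B_y = -1  [[A, B, C are collinear ⇒ -9/2x-15/2y+39/2=0] ∩ [|B−(1, 2)|²=34]]
   so B = (6, -1)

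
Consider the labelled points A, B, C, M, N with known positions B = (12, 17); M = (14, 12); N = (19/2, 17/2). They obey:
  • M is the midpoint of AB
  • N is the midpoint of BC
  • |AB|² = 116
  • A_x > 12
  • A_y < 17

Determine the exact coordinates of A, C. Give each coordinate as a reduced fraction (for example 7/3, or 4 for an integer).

1. A_x = 16  [A = 2·M−B = 2·(14, 12)−(12, 17)]
2. A_y = 7  [A = 2·M−B = 2·(14, 12)−(12, 17)]
   so A = (16, 7)
3. C_x = 7  [C = 2·N−B = 2·(19/2, 17/2)−(12, 17)]
4. C_y = 0  [C = 2·N−B = 2·(19/2, 17/2)−(12, 17)]
   so C = (7, 0)

A = (16, 7)
C = (7, 0)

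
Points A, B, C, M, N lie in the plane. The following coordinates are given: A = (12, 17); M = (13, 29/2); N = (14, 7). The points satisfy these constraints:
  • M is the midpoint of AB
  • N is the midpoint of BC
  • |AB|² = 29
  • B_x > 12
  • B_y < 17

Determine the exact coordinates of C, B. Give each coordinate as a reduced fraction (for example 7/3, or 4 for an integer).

1. B_x = 14  [B = 2·M−A = 2·(13, 29/2)−(12, 17)]
2. B_y = 12  [B = 2·M−A = 2·(13, 29/2)−(12, 17)]
   so B = (14, 12)
3. C_x = 14  [C = 2·N−B = 2·(14, 7)−(14, 12)]
4. C_y = 2  [C = 2·N−B = 2·(14, 7)−(14, 12)]
   so C = (14, 2)

C = (14, 2)
B = (14, 12)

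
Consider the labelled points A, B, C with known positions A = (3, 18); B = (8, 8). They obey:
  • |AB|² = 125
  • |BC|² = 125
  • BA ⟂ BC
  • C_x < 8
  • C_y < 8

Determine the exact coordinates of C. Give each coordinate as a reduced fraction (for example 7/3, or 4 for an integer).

1. C_x = -2  [[BA ⟂ BC ⇒ -5x+10y-40=0] ∩ [|C−(8, 8)|²=125]]
2. C_y = 3  [[BA ⟂ BC ⇒ -5x+10y-40=0] ∩ [|C−(8, 8)|²=125]]
   so C = (-2, 3)

C = (-2, 3)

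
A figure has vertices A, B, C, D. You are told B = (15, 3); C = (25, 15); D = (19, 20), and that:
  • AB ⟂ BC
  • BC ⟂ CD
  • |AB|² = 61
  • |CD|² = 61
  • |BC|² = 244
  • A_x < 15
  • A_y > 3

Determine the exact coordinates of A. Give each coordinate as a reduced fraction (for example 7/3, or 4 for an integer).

1. A_x = 9  [[AB ⟂ BC ⇒ -10x-12y+186=0] ∩ [|A−(15, 3)|²=61]]
2. A_y = 8  [[AB ⟂ BC ⇒ -10x-12y+186=0] ∩ [|A−(15, 3)|²=61]]
   so A = (9, 8)

A = (9, 8)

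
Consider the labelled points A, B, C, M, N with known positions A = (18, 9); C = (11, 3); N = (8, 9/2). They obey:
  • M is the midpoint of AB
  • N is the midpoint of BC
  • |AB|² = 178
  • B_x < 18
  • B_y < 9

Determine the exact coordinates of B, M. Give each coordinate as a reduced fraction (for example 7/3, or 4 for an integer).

1. B_x = 5  [B = 2·N−C = 2·(8, 9/2)−(11, 3)]
2. B_y = 6  [B = 2·N−C = 2·(8, 9/2)−(11, 3)]
   so B = (5, 6)
3. M_x = 23/2  [2·M = A+B = (18, 9)+(5, 6)]
4. M_y = 15/2  [2·M = A+B = (18, 9)+(5, 6)]
   so M = (23/2, 15/2)

B = (5, 6)
M = (23/2, 15/2)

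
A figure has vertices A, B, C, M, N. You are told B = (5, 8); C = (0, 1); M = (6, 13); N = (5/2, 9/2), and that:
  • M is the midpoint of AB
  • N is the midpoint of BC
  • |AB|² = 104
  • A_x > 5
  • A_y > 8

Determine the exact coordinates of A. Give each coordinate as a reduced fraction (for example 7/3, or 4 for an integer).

A = (7, 18)

1. A_x = 7  [A = 2·M−B = 2·(6, 13)−(5, 8)]
2. A_y = 18  [A = 2·M−B = 2·(6, 13)−(5, 8)]
   so A = (7, 18)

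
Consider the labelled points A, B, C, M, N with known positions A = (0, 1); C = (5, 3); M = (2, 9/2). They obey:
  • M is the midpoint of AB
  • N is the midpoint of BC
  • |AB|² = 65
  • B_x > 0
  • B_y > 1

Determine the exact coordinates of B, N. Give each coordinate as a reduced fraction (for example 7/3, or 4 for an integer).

1. B_x = 4  [B = 2·M−A = 2·(2, 9/2)−(0, 1)]
2. B_y = 8  [B = 2·M−A = 2·(2, 9/2)−(0, 1)]
   so B = (4, 8)
3. N_x = 9/2  [2·N = B+C = (4, 8)+(5, 3)]
4. N_y = 11/2  [2·N = B+C = (4, 8)+(5, 3)]
   so N = (9/2, 11/2)

B = (4, 8)
N = (9/2, 11/2)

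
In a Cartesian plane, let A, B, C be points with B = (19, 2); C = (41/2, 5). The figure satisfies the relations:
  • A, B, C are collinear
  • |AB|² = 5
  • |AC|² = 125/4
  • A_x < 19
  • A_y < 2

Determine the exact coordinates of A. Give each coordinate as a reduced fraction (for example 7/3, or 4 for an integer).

1. A_x = 18  [[A, B, C are collinear ⇒ -3x+3/2y+54=0] ∩ [|A−(19, 2)|²=5]]
2. A_y = 0  [[A, B, C are collinear ⇒ -3x+3/2y+54=0] ∩ [|A−(19, 2)|²=5]]
   so A = (18, 0)

A = (18, 0)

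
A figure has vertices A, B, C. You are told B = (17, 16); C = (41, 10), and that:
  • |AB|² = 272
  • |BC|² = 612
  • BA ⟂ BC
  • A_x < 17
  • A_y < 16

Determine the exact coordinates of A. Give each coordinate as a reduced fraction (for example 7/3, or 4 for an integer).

A = (13, 0)

1. A_x = 13  [[BA ⟂ BC ⇒ 24x-6y-312=0] ∩ [|A−(17, 16)|²=272]]
2. A_y = 0  [[BA ⟂ BC ⇒ 24x-6y-312=0] ∩ [|A−(17, 16)|²=272]]
   so A = (13, 0)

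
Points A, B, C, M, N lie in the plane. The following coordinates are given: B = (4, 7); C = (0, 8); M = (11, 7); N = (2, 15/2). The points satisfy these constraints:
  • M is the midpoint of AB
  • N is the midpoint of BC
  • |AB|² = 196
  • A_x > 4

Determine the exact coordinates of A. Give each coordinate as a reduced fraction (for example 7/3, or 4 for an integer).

1. A_x = 18  [A = 2·M−B = 2·(11, 7)−(4, 7)]
2. A_y = 7  [A = 2·M−B = 2·(11, 7)−(4, 7)]
   so A = (18, 7)

A = (18, 7)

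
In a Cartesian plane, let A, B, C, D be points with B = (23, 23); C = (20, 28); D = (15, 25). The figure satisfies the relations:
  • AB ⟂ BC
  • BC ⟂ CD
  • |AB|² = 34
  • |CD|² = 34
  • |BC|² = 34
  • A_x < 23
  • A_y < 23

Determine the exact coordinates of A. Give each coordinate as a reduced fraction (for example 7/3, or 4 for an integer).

A = (18, 20)

1. A_x = 18  [[AB ⟂ BC ⇒ 3x-5y+46=0] ∩ [|A−(23, 23)|²=34]]
2. A_y = 20  [[AB ⟂ BC ⇒ 3x-5y+46=0] ∩ [|A−(23, 23)|²=34]]
   so A = (18, 20)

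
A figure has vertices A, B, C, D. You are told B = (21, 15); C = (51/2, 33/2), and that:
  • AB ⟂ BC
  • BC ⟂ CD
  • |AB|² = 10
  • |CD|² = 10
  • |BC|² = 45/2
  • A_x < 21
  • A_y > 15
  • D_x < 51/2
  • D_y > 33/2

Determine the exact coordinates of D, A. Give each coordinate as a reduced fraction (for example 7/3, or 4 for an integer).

D = (49/2, 39/2)
A = (20, 18)

1. D_x = 49/2  [[BC ⟂ CD ⇒ 9/2x+3/2y-279/2=0] ∩ [|D−(51/2, 33/2)|²=10]]
2. D_y = 39/2  [[BC ⟂ CD ⇒ 9/2x+3/2y-279/2=0] ∩ [|D−(51/2, 33/2)|²=10]]
   so D = (49/2, 39/2)
3. A_x = 20  [[AB ⟂ BC ⇒ -9/2x-3/2y+117=0] ∩ [|A−(21, 15)|²=10]]
4. A_y = 18  [[AB ⟂ BC ⇒ -9/2x-3/2y+117=0] ∩ [|A−(21, 15)|²=10]]
   so A = (20, 18)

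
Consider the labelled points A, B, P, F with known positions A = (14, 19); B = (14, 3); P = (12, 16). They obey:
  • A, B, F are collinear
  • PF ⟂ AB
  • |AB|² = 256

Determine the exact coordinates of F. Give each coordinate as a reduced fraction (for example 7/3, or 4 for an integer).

F = (14, 16)

1. F_x = 14  [[A, B, F are collinear ⇒ 16x-224=0] ∩ [PF ⟂ AB ⇒ -16y+256=0]]
2. F_y = 16  [[A, B, F are collinear ⇒ 16x-224=0] ∩ [PF ⟂ AB ⇒ -16y+256=0]]
   so F = (14, 16)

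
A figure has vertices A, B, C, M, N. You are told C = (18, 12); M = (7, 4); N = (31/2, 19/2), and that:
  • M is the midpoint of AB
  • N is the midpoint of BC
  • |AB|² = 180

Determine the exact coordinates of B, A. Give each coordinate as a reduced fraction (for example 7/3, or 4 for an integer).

B = (13, 7)
A = (1, 1)

1. B_x = 13  [B = 2·N−C = 2·(31/2, 19/2)−(18, 12)]
2. B_y = 7  [B = 2·N−C = 2·(31/2, 19/2)−(18, 12)]
   so B = (13, 7)
3. A_x = 1  [A = 2·M−B = 2·(7, 4)−(13, 7)]
4. A_y = 1  [A = 2·M−B = 2·(7, 4)−(13, 7)]
   so A = (1, 1)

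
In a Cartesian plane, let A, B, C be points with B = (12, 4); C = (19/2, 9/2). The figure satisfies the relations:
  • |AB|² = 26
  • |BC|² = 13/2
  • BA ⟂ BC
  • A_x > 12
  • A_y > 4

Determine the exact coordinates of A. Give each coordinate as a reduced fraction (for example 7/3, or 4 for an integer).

1. A_x = 13  [[BA ⟂ BC ⇒ -5/2x+1/2y+28=0] ∩ [|A−(12, 4)|²=26]]
2. A_y = 9  [[BA ⟂ BC ⇒ -5/2x+1/2y+28=0] ∩ [|A−(12, 4)|²=26]]
   so A = (13, 9)

A = (13, 9)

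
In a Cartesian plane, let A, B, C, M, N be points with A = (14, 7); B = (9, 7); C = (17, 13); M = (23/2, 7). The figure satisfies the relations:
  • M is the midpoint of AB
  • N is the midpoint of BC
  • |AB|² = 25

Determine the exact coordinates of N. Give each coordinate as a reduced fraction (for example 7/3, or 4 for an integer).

1. N_x = 13  [2·N = B+C = (9, 7)+(17, 13)]
2. N_y = 10  [2·N = B+C = (9, 7)+(17, 13)]
   so N = (13, 10)

N = (13, 10)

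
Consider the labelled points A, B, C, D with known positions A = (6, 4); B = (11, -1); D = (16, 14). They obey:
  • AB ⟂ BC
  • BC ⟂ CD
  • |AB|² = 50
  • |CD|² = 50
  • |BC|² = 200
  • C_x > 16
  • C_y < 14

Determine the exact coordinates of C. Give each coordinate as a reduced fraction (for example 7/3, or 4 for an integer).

1. C_x = 21  [[AB ⟂ BC ⇒ 5x-5y-60=0] ∩ [|C−(16, 14)|²=50]]
2. C_y = 9  [[AB ⟂ BC ⇒ 5x-5y-60=0] ∩ [|C−(16, 14)|²=50]]
   so C = (21, 9)

C = (21, 9)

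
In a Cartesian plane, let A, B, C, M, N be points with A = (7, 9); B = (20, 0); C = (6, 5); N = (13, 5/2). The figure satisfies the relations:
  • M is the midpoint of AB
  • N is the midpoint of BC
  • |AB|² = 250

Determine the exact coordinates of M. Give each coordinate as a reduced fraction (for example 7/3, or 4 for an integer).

M = (27/2, 9/2)

1. M_x = 27/2  [2·M = A+B = (7, 9)+(20, 0)]
2. M_y = 9/2  [2·M = A+B = (7, 9)+(20, 0)]
   so M = (27/2, 9/2)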